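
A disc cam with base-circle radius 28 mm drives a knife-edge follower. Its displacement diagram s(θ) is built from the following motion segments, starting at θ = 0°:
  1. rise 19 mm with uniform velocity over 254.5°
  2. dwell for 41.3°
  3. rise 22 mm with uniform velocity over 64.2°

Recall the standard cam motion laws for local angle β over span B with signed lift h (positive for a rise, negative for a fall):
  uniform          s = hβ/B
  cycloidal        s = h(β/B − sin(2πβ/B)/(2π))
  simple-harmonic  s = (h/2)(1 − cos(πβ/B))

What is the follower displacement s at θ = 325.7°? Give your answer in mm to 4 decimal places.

seg 1 [0°–254.5°] uniform, h=19: full span → s += 19 → s = 19.0000
seg 2 [254.5°–295.8°] dwell: s stays 19.0000
seg 3 [295.8°–360°] uniform, h=22: θ=325.7° here. β=29.9, B=64.2. 22·29.9/64.2 = 10.2461 → s = 29.2461

29.2461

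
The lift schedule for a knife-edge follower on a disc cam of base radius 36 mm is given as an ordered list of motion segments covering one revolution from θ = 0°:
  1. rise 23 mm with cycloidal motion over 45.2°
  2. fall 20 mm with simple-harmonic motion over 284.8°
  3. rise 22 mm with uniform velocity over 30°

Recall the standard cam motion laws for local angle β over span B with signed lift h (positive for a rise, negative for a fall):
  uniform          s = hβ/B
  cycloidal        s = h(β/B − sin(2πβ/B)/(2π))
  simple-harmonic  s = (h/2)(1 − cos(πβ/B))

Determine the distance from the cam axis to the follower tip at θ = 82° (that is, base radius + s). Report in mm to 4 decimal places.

seg 1 [0°–45.2°] cycloidal, h=23: full span → s += 23 → s = 23.0000
seg 2 [45.2°–330°] simple-harmonic, h=-20: θ=82° here. β=36.8, B=284.8. -20/2·(1 − cos(π·0.1292)) = -0.8127 → s = 22.1873
radial distance = base radius + s = 36 + 22.1873 = 58.1873

58.1873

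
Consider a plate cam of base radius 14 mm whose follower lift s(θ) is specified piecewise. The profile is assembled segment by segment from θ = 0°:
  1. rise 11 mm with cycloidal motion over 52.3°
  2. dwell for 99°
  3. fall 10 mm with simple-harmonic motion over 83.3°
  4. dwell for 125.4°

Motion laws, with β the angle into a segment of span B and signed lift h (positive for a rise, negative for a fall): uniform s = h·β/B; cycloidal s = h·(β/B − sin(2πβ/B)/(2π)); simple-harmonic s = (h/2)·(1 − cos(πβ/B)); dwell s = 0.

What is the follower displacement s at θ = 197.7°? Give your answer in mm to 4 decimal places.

seg 1 [0°–52.3°] cycloidal, h=11: full span → s += 11 → s = 11.0000
seg 2 [52.3°–151.3°] dwell: s stays 11.0000
seg 3 [151.3°–234.6°] simple-harmonic, h=-10: θ=197.7° here. β=46.4, B=83.3. -10/2·(1 − cos(π·0.5570)) = -5.8909 → s = 5.1091

5.1091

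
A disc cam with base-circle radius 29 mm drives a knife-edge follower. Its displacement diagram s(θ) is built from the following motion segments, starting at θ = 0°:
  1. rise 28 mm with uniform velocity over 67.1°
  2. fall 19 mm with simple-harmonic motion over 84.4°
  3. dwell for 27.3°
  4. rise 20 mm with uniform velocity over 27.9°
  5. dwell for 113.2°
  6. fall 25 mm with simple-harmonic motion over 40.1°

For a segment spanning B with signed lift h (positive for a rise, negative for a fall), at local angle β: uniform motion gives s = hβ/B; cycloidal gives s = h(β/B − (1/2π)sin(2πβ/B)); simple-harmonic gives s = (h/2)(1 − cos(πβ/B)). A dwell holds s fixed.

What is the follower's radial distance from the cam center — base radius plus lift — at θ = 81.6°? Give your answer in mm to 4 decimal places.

seg 1 [0°–67.1°] uniform, h=28: full span → s += 28 → s = 28.0000
seg 2 [67.1°–151.5°] simple-harmonic, h=-19: θ=81.6° here. β=14.5, B=84.4. -19/2·(1 − cos(π·0.1718)) = -1.3504 → s = 26.6496
radial distance = base radius + s = 29 + 26.6496 = 55.6496

55.6496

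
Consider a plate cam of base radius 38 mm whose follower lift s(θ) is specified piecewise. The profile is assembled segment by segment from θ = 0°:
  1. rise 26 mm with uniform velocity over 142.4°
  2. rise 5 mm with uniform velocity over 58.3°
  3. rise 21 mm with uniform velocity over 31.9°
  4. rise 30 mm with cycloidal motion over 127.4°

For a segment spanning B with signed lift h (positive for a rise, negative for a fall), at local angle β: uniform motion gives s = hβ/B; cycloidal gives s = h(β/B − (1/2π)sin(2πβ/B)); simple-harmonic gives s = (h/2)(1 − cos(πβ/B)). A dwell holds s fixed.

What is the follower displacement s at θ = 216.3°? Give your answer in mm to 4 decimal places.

seg 1 [0°–142.4°] uniform, h=26: full span → s += 26 → s = 26.0000
seg 2 [142.4°–200.7°] uniform, h=5: full span → s += 5 → s = 31.0000
seg 3 [200.7°–232.6°] uniform, h=21: θ=216.3° here. β=15.6, B=31.9. 21·15.6/31.9 = 10.2696 → s = 41.2696

41.2696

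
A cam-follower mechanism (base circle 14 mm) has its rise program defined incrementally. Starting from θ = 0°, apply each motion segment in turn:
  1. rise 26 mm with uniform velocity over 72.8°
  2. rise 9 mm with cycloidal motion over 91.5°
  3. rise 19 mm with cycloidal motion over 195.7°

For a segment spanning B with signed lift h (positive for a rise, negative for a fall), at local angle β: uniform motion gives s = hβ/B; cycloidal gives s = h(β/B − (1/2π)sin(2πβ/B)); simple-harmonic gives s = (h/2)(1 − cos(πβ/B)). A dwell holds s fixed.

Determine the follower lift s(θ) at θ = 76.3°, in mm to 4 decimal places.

seg 1 [0°–72.8°] uniform, h=26: full span → s += 26 → s = 26.0000
seg 2 [72.8°–164.3°] cycloidal, h=9: θ=76.3° here. β=3.5, B=91.5. 9·(0.0383 − sin(2π·0.0383)/(2π)) = 0.0033 → s = 26.0033

26.0033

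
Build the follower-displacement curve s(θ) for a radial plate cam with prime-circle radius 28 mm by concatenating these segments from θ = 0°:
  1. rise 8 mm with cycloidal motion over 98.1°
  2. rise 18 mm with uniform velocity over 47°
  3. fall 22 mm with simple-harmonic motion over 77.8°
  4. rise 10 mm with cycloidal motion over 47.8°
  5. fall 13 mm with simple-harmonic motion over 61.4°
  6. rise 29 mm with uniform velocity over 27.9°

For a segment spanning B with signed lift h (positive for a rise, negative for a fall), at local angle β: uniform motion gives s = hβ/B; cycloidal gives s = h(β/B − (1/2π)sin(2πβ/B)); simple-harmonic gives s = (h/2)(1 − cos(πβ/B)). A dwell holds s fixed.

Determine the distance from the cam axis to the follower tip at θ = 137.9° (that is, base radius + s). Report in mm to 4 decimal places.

seg 1 [0°–98.1°] cycloidal, h=8: full span → s += 8 → s = 8.0000
seg 2 [98.1°–145.1°] uniform, h=18: θ=137.9° here. β=39.8, B=47. 18·39.8/47 = 15.2426 → s = 23.2426
radial distance = base radius + s = 28 + 23.2426 = 51.2426

51.2426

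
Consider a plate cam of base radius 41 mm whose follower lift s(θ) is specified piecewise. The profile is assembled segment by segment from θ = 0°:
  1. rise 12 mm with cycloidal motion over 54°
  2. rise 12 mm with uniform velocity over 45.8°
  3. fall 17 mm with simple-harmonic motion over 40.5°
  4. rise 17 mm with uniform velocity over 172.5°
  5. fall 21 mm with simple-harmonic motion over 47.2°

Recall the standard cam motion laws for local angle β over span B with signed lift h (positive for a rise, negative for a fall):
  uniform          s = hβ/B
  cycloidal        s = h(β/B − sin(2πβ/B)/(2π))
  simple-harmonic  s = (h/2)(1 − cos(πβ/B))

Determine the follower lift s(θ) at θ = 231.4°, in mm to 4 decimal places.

seg 1 [0°–54°] cycloidal, h=12: full span → s += 12 → s = 12.0000
seg 2 [54°–99.8°] uniform, h=12: full span → s += 12 → s = 24.0000
seg 3 [99.8°–140.3°] simple-harmonic, h=-17: full span → s += -17 → s = 7.0000
seg 4 [140.3°–312.8°] uniform, h=17: θ=231.4° here. β=91.1, B=172.5. 17·91.1/172.5 = 8.9780 → s = 15.9780

15.9780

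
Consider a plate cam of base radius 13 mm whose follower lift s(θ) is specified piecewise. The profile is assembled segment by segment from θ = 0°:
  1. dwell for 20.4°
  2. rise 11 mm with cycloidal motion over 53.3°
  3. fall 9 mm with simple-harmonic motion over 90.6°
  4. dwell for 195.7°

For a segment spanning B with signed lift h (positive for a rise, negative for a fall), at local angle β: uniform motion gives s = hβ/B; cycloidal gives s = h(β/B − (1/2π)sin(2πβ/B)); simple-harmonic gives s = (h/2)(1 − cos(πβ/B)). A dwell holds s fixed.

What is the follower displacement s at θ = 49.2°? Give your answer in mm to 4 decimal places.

seg 1 [0°–20.4°] dwell: s stays 0.0000
seg 2 [20.4°–73.7°] cycloidal, h=11: θ=49.2° here. β=28.8, B=53.3. 11·(0.5403 − sin(2π·0.5403)/(2π)) = 6.3827 → s = 6.3827

6.3827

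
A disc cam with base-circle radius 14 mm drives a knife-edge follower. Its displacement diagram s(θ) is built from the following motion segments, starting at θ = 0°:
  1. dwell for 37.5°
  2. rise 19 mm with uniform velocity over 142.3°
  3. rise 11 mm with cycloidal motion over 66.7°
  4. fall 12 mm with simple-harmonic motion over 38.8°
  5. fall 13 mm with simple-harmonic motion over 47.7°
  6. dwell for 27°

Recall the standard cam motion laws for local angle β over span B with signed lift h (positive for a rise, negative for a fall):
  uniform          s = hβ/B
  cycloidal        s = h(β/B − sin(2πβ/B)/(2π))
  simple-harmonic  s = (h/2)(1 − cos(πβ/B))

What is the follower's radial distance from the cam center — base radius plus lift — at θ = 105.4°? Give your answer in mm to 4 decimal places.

seg 1 [0°–37.5°] dwell: s stays 0.0000
seg 2 [37.5°–179.8°] uniform, h=19: θ=105.4° here. β=67.9, B=142.3. 19·67.9/142.3 = 9.0661 → s = 9.0661
radial distance = base radius + s = 14 + 9.0661 = 23.0661

23.0661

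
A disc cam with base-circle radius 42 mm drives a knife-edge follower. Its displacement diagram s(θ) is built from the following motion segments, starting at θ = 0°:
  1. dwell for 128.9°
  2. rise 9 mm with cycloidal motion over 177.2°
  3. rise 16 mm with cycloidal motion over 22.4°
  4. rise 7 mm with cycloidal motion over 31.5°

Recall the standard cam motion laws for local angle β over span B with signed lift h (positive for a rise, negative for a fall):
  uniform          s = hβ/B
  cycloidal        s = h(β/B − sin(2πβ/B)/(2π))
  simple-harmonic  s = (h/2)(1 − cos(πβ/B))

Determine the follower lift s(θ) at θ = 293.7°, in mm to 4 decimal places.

seg 1 [0°–128.9°] dwell: s stays 0.0000
seg 2 [128.9°–306.1°] cycloidal, h=9: θ=293.7° here. β=164.8, B=177.2. 9·(0.9300 − sin(2π·0.9300)/(2π)) = 8.9799 → s = 8.9799

8.9799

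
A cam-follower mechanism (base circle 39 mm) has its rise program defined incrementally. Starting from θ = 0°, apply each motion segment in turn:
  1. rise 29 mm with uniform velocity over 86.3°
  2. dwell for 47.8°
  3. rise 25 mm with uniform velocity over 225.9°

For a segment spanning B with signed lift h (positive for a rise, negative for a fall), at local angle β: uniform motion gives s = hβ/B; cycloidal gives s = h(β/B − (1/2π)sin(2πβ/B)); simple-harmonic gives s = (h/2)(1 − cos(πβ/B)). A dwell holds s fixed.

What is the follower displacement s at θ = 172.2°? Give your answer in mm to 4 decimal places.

seg 1 [0°–86.3°] uniform, h=29: full span → s += 29 → s = 29.0000
seg 2 [86.3°–134.1°] dwell: s stays 29.0000
seg 3 [134.1°–360°] uniform, h=25: θ=172.2° here. β=38.1, B=225.9. 25·38.1/225.9 = 4.2165 → s = 33.2165

33.2165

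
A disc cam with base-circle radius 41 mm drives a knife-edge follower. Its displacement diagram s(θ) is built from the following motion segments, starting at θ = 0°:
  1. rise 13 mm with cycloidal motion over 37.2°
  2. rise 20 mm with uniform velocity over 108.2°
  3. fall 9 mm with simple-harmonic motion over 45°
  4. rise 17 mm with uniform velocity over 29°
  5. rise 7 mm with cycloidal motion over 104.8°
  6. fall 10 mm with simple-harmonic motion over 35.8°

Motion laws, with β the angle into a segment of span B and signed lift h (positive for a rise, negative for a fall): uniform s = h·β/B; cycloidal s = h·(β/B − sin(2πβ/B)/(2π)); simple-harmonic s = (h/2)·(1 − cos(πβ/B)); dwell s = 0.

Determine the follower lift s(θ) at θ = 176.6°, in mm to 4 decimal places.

seg 1 [0°–37.2°] cycloidal, h=13: full span → s += 13 → s = 13.0000
seg 2 [37.2°–145.4°] uniform, h=20: full span → s += 20 → s = 33.0000
seg 3 [145.4°–190.4°] simple-harmonic, h=-9: θ=176.6° here. β=31.2, B=45. -9/2·(1 − cos(π·0.6933)) = -7.0682 → s = 25.9318

25.9318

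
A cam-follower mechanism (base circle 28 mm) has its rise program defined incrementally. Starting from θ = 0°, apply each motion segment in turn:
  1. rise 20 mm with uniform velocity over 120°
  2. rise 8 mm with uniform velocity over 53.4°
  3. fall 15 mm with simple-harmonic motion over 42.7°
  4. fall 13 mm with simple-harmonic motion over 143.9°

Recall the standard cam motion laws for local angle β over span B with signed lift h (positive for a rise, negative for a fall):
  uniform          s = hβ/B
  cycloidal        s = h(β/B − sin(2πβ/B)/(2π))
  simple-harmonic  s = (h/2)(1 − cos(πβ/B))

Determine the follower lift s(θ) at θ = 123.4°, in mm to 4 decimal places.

seg 1 [0°–120°] uniform, h=20: full span → s += 20 → s = 20.0000
seg 2 [120°–173.4°] uniform, h=8: θ=123.4° here. β=3.4, B=53.4. 8·3.4/53.4 = 0.5094 → s = 20.5094

20.5094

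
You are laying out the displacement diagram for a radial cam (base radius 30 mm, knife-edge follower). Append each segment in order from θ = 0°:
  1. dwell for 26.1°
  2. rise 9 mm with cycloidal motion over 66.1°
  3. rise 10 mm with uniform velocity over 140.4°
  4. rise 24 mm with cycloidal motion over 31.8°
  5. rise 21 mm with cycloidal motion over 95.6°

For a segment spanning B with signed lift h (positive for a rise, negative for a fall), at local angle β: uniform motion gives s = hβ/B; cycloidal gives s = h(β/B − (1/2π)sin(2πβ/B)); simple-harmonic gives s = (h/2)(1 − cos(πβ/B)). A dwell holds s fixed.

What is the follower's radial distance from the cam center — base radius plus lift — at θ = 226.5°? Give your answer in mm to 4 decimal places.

seg 1 [0°–26.1°] dwell: s stays 0.0000
seg 2 [26.1°–92.2°] cycloidal, h=9: full span → s += 9 → s = 9.0000
seg 3 [92.2°–232.6°] uniform, h=10: θ=226.5° here. β=134.3, B=140.4. 10·134.3/140.4 = 9.5655 → s = 18.5655
radial distance = base radius + s = 30 + 18.5655 = 48.5655

48.5655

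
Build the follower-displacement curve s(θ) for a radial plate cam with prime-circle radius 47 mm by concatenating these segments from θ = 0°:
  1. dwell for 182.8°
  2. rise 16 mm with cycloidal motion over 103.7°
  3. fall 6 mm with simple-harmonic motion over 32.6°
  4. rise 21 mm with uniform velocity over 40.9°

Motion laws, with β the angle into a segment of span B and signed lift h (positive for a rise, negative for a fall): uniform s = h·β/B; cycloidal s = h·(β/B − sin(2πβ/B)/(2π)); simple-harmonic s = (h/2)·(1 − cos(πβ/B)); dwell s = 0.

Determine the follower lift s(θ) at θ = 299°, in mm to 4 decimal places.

seg 1 [0°–182.8°] dwell: s stays 0.0000
seg 2 [182.8°–286.5°] cycloidal, h=16: full span → s += 16 → s = 16.0000
seg 3 [286.5°–319.1°] simple-harmonic, h=-6: θ=299° here. β=12.5, B=32.6. -6/2·(1 − cos(π·0.3834)) = -1.9258 → s = 14.0742

14.0742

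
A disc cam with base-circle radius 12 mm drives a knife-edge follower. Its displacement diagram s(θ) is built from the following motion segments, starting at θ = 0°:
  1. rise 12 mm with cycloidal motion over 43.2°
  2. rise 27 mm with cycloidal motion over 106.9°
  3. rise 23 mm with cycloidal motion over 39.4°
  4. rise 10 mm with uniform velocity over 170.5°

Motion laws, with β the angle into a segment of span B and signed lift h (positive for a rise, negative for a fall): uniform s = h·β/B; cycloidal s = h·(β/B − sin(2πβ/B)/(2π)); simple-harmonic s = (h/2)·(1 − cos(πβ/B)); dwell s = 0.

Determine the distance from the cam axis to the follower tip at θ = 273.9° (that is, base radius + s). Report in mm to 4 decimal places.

seg 1 [0°–43.2°] cycloidal, h=12: full span → s += 12 → s = 12.0000
seg 2 [43.2°–150.1°] cycloidal, h=27: full span → s += 27 → s = 39.0000
seg 3 [150.1°–189.5°] cycloidal, h=23: full span → s += 23 → s = 62.0000
seg 4 [189.5°–360°] uniform, h=10: θ=273.9° here. β=84.4, B=170.5. 10·84.4/170.5 = 4.9501 → s = 66.9501
radial distance = base radius + s = 12 + 66.9501 = 78.9501

78.9501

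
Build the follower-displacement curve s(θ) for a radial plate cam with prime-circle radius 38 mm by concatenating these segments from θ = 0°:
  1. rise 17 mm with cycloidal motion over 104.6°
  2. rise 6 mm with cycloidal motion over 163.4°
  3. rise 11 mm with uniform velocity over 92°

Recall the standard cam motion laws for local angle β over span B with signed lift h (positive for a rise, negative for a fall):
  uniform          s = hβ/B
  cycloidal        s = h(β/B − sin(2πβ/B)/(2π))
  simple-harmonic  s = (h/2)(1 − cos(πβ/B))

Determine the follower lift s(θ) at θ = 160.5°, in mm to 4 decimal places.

seg 1 [0°–104.6°] cycloidal, h=17: full span → s += 17 → s = 17.0000
seg 2 [104.6°–268°] cycloidal, h=6: θ=160.5° here. β=55.9, B=163.4. 6·(0.3421 − sin(2π·0.3421)/(2π)) = 1.2532 → s = 18.2532

18.2532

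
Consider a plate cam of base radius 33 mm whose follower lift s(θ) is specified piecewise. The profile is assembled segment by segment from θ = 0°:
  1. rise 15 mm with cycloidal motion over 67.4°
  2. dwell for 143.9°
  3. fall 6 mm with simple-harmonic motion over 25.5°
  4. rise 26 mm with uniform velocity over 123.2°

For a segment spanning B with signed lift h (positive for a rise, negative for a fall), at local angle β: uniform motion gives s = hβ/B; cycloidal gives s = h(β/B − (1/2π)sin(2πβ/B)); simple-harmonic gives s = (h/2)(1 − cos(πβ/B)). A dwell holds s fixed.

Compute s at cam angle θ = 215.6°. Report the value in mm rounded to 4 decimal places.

seg 1 [0°–67.4°] cycloidal, h=15: full span → s += 15 → s = 15.0000
seg 2 [67.4°–211.3°] dwell: s stays 15.0000
seg 3 [211.3°–236.8°] simple-harmonic, h=-6: θ=215.6° here. β=4.3, B=25.5. -6/2·(1 − cos(π·0.1686)) = -0.4112 → s = 14.5888

14.5888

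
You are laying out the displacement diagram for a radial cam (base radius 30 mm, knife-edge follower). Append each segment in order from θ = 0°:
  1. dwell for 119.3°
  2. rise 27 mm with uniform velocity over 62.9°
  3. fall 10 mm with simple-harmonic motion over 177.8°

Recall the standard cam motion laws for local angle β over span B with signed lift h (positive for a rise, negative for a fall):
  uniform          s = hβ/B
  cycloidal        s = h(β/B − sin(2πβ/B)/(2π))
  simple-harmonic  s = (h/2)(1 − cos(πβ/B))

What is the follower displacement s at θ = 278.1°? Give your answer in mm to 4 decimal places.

seg 1 [0°–119.3°] dwell: s stays 0.0000
seg 2 [119.3°–182.2°] uniform, h=27: full span → s += 27 → s = 27.0000
seg 3 [182.2°–360°] simple-harmonic, h=-10: θ=278.1° here. β=95.9, B=177.8. -10/2·(1 − cos(π·0.5394)) = -5.6168 → s = 21.3832

21.3832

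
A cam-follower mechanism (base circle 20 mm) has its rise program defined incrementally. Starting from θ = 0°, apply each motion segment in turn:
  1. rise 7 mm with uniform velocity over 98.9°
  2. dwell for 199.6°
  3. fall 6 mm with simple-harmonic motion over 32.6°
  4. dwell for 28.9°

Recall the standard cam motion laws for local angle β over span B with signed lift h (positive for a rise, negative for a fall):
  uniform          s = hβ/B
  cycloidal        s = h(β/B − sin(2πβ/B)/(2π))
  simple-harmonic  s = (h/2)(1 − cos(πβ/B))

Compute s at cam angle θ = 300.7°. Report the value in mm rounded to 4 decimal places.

seg 1 [0°–98.9°] uniform, h=7: full span → s += 7 → s = 7.0000
seg 2 [98.9°–298.5°] dwell: s stays 7.0000
seg 3 [298.5°–331.1°] simple-harmonic, h=-6: θ=300.7° here. β=2.2, B=32.6. -6/2·(1 − cos(π·0.0675)) = -0.0672 → s = 6.9328

6.9328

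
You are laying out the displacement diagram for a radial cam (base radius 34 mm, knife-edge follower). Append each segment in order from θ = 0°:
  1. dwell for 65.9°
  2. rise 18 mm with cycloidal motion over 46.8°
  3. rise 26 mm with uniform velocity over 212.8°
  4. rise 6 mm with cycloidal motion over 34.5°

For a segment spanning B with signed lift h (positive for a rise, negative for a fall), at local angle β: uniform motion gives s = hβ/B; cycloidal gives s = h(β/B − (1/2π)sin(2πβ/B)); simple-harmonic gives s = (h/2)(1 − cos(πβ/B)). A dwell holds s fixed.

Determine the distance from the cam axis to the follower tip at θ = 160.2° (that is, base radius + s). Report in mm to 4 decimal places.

seg 1 [0°–65.9°] dwell: s stays 0.0000
seg 2 [65.9°–112.7°] cycloidal, h=18: full span → s += 18 → s = 18.0000
seg 3 [112.7°–325.5°] uniform, h=26: θ=160.2° here. β=47.5, B=212.8. 26·47.5/212.8 = 5.8036 → s = 23.8036
radial distance = base radius + s = 34 + 23.8036 = 57.8036

57.8036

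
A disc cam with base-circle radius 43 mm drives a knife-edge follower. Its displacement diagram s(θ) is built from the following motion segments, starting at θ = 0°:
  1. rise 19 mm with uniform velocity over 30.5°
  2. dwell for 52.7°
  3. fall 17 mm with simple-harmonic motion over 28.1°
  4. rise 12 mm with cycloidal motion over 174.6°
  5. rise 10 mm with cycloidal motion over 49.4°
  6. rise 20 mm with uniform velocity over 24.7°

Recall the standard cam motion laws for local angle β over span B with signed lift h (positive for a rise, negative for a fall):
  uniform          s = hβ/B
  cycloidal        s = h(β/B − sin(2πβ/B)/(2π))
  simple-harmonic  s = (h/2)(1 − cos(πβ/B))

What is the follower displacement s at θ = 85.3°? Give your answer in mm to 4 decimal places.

seg 1 [0°–30.5°] uniform, h=19: full span → s += 19 → s = 19.0000
seg 2 [30.5°–83.2°] dwell: s stays 19.0000
seg 3 [83.2°–111.3°] simple-harmonic, h=-17: θ=85.3° here. β=2.1, B=28.1. -17/2·(1 − cos(π·0.0747)) = -0.2332 → s = 18.7668

18.7668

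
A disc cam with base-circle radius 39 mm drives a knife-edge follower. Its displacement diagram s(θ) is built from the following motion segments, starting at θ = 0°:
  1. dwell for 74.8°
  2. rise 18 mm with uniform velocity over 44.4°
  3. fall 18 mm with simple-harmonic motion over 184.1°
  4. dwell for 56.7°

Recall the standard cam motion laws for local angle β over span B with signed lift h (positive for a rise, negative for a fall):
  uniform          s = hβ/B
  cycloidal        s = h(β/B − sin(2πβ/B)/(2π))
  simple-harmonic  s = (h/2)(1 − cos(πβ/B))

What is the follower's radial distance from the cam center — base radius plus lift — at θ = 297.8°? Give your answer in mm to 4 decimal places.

seg 1 [0°–74.8°] dwell: s stays 0.0000
seg 2 [74.8°–119.2°] uniform, h=18: full span → s += 18 → s = 18.0000
seg 3 [119.2°–303.3°] simple-harmonic, h=-18: θ=297.8° here. β=178.6, B=184.1. -18/2·(1 − cos(π·0.9701)) = -17.9604 → s = 0.0396
radial distance = base radius + s = 39 + 0.0396 = 39.0396

39.0396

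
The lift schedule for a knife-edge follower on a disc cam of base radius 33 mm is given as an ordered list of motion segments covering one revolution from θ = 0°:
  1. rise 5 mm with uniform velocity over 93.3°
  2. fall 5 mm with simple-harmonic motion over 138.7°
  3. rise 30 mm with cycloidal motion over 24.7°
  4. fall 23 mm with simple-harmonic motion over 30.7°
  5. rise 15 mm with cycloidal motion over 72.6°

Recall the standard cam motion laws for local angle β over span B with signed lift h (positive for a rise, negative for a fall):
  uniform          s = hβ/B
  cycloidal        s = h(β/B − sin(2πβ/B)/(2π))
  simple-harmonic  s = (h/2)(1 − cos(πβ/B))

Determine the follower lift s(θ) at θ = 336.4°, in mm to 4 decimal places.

seg 1 [0°–93.3°] uniform, h=5: full span → s += 5 → s = 5.0000
seg 2 [93.3°–232°] simple-harmonic, h=-5: full span → s += -5 → s = 0.0000
seg 3 [232°–256.7°] cycloidal, h=30: full span → s += 30 → s = 30.0000
seg 4 [256.7°–287.4°] simple-harmonic, h=-23: full span → s += -23 → s = 7.0000
seg 5 [287.4°–360°] cycloidal, h=15: θ=336.4° here. β=49, B=72.6. 15·(0.6749 − sin(2π·0.6749)/(2π)) = 12.2506 → s = 19.2506

19.2506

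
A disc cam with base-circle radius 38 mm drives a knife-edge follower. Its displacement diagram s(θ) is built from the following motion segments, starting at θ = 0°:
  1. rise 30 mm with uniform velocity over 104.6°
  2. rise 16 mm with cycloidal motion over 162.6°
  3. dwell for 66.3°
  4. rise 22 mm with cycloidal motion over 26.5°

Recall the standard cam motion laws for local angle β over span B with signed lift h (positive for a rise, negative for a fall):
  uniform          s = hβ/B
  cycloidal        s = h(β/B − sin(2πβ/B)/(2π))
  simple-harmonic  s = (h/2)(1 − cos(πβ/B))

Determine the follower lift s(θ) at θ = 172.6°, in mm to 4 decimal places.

seg 1 [0°–104.6°] uniform, h=30: full span → s += 30 → s = 30.0000
seg 2 [104.6°–267.2°] cycloidal, h=16: θ=172.6° here. β=68, B=162.6. 16·(0.4182 − sin(2π·0.4182)/(2π)) = 5.4394 → s = 35.4394

35.4394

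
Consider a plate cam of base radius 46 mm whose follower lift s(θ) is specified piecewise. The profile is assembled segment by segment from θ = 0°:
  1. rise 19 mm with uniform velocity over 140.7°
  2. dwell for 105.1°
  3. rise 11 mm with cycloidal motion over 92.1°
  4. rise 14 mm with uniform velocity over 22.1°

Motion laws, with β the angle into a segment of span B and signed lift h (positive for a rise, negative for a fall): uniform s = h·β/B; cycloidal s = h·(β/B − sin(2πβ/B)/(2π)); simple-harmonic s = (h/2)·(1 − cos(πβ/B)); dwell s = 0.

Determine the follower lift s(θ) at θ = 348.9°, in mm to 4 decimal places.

seg 1 [0°–140.7°] uniform, h=19: full span → s += 19 → s = 19.0000
seg 2 [140.7°–245.8°] dwell: s stays 19.0000
seg 3 [245.8°–337.9°] cycloidal, h=11: full span → s += 11 → s = 30.0000
seg 4 [337.9°–360°] uniform, h=14: θ=348.9° here. β=11, B=22.1. 14·11/22.1 = 6.9683 → s = 36.9683

36.9683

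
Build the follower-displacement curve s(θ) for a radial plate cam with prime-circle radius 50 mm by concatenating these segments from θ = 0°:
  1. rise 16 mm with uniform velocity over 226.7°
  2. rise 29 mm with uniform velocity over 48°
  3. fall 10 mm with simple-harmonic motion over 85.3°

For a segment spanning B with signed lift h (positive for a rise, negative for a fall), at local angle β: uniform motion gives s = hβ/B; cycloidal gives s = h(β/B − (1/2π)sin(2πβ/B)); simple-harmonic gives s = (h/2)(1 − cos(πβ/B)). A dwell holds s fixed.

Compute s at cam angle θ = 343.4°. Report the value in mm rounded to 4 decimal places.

seg 1 [0°–226.7°] uniform, h=16: full span → s += 16 → s = 16.0000
seg 2 [226.7°–274.7°] uniform, h=29: full span → s += 29 → s = 45.0000
seg 3 [274.7°–360°] simple-harmonic, h=-10: θ=343.4° here. β=68.7, B=85.3. -10/2·(1 − cos(π·0.8054)) = -9.0943 → s = 35.9057

35.9057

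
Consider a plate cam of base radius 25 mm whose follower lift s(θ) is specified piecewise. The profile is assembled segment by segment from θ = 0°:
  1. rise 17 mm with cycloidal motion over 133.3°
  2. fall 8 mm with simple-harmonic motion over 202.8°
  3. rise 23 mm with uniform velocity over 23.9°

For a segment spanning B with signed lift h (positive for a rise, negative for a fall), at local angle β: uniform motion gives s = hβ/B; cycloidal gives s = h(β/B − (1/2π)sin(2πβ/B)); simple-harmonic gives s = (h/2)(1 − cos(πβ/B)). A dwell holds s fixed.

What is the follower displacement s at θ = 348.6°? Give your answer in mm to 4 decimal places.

seg 1 [0°–133.3°] cycloidal, h=17: full span → s += 17 → s = 17.0000
seg 2 [133.3°–336.1°] simple-harmonic, h=-8: full span → s += -8 → s = 9.0000
seg 3 [336.1°–360°] uniform, h=23: θ=348.6° here. β=12.5, B=23.9. 23·12.5/23.9 = 12.0293 → s = 21.0293

21.0293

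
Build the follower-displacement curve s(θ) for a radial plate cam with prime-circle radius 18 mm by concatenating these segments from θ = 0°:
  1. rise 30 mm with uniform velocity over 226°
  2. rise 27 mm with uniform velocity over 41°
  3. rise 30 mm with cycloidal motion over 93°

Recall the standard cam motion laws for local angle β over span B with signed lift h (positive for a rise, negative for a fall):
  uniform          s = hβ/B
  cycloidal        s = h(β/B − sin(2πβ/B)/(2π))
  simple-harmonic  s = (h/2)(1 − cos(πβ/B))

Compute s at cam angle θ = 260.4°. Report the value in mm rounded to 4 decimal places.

seg 1 [0°–226°] uniform, h=30: full span → s += 30 → s = 30.0000
seg 2 [226°–267°] uniform, h=27: θ=260.4° here. β=34.4, B=41. 27·34.4/41 = 22.6537 → s = 52.6537

52.6537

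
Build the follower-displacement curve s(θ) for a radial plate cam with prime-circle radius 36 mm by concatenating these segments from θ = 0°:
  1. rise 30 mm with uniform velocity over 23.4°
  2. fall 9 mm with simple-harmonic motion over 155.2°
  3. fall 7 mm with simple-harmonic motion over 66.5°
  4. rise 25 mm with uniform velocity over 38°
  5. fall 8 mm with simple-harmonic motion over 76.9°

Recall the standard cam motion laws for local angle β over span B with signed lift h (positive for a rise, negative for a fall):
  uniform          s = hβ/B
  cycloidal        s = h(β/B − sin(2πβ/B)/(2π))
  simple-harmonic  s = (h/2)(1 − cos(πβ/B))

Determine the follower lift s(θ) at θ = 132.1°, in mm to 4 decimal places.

seg 1 [0°–23.4°] uniform, h=30: full span → s += 30 → s = 30.0000
seg 2 [23.4°–178.6°] simple-harmonic, h=-9: θ=132.1° here. β=108.7, B=155.2. -9/2·(1 − cos(π·0.7004)) = -7.1495 → s = 22.8505

22.8505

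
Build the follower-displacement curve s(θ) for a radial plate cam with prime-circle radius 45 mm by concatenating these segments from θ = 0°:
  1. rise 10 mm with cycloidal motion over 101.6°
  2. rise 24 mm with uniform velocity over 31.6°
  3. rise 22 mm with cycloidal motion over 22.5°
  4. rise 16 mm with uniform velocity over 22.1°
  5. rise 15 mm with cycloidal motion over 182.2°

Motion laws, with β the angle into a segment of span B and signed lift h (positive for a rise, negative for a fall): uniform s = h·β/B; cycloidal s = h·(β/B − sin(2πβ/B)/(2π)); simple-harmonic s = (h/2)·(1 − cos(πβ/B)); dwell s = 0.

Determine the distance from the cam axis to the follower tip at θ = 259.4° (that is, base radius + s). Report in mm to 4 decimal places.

seg 1 [0°–101.6°] cycloidal, h=10: full span → s += 10 → s = 10.0000
seg 2 [101.6°–133.2°] uniform, h=24: full span → s += 24 → s = 34.0000
seg 3 [133.2°–155.7°] cycloidal, h=22: full span → s += 22 → s = 56.0000
seg 4 [155.7°–177.8°] uniform, h=16: full span → s += 16 → s = 72.0000
seg 5 [177.8°–360°] cycloidal, h=15: θ=259.4° here. β=81.6, B=182.2. 15·(0.4479 − sin(2π·0.4479)/(2π)) = 5.9497 → s = 77.9497
radial distance = base radius + s = 45 + 77.9497 = 122.9497

122.9497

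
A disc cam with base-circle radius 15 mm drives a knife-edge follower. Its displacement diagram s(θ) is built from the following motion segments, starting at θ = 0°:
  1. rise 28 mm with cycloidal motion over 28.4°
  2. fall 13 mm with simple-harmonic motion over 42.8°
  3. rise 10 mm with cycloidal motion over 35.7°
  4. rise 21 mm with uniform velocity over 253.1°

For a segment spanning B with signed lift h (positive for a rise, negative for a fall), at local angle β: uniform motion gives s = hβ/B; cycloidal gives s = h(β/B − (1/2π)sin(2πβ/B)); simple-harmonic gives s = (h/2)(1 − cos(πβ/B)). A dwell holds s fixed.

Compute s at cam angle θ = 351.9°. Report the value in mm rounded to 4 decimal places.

seg 1 [0°–28.4°] cycloidal, h=28: full span → s += 28 → s = 28.0000
seg 2 [28.4°–71.2°] simple-harmonic, h=-13: full span → s += -13 → s = 15.0000
seg 3 [71.2°–106.9°] cycloidal, h=10: full span → s += 10 → s = 25.0000
seg 4 [106.9°–360°] uniform, h=21: θ=351.9° here. β=245, B=253.1. 21·245/253.1 = 20.3279 → s = 45.3279

45.3279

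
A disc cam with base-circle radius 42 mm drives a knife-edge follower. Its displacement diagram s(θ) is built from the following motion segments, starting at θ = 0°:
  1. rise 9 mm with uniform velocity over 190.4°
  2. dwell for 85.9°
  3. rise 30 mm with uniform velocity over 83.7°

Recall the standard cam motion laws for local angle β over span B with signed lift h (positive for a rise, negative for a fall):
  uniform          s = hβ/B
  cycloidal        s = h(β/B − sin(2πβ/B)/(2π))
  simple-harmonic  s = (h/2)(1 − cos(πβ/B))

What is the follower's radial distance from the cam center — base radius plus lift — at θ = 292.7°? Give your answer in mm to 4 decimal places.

seg 1 [0°–190.4°] uniform, h=9: full span → s += 9 → s = 9.0000
seg 2 [190.4°–276.3°] dwell: s stays 9.0000
seg 3 [276.3°–360°] uniform, h=30: θ=292.7° here. β=16.4, B=83.7. 30·16.4/83.7 = 5.8781 → s = 14.8781
radial distance = base radius + s = 42 + 14.8781 = 56.8781

56.8781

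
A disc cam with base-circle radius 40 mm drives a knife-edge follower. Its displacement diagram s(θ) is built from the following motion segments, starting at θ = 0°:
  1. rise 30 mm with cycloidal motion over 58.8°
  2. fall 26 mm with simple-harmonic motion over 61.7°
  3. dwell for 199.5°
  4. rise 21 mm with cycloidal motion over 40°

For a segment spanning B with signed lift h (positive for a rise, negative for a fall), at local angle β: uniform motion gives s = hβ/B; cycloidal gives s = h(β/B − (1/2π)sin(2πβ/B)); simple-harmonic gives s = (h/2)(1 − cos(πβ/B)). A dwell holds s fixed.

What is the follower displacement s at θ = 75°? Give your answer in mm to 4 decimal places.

seg 1 [0°–58.8°] cycloidal, h=30: full span → s += 30 → s = 30.0000
seg 2 [58.8°–120.5°] simple-harmonic, h=-26: θ=75° here. β=16.2, B=61.7. -26/2·(1 − cos(π·0.2626)) = -4.1774 → s = 25.8226

25.8226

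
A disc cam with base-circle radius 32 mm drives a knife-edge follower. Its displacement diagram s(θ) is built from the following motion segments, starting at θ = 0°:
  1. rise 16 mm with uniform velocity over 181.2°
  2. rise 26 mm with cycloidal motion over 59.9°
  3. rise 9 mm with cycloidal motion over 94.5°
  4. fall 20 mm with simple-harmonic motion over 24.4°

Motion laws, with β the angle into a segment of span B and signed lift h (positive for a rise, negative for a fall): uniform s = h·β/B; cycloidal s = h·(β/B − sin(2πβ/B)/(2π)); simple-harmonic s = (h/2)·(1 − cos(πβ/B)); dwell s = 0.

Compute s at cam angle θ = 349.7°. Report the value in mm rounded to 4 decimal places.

seg 1 [0°–181.2°] uniform, h=16: full span → s += 16 → s = 16.0000
seg 2 [181.2°–241.1°] cycloidal, h=26: full span → s += 26 → s = 42.0000
seg 3 [241.1°–335.6°] cycloidal, h=9: full span → s += 9 → s = 51.0000
seg 4 [335.6°–360°] simple-harmonic, h=-20: θ=349.7° here. β=14.1, B=24.4. -20/2·(1 − cos(π·0.5779)) = -12.4220 → s = 38.5780

38.5780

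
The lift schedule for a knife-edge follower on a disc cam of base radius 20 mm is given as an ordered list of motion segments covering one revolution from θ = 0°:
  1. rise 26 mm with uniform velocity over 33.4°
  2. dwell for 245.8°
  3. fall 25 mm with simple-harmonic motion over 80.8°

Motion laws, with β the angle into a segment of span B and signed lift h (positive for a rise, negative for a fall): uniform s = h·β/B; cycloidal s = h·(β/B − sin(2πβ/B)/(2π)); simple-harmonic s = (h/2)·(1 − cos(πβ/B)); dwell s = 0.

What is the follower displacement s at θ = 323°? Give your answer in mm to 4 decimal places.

seg 1 [0°–33.4°] uniform, h=26: full span → s += 26 → s = 26.0000
seg 2 [33.4°–279.2°] dwell: s stays 26.0000
seg 3 [279.2°–360°] simple-harmonic, h=-25: θ=323° here. β=43.8, B=80.8. -25/2·(1 − cos(π·0.5421)) = -14.1476 → s = 11.8524

11.8524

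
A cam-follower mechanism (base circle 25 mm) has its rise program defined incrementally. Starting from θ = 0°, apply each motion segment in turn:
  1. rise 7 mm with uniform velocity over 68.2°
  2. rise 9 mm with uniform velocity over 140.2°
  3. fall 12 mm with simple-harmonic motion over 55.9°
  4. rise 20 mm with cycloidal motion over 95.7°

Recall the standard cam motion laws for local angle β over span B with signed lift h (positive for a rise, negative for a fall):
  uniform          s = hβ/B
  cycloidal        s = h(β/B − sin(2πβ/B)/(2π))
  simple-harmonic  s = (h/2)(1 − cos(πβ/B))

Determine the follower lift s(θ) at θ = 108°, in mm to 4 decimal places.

seg 1 [0°–68.2°] uniform, h=7: full span → s += 7 → s = 7.0000
seg 2 [68.2°–208.4°] uniform, h=9: θ=108° here. β=39.8, B=140.2. 9·39.8/140.2 = 2.5549 → s = 9.5549

9.5549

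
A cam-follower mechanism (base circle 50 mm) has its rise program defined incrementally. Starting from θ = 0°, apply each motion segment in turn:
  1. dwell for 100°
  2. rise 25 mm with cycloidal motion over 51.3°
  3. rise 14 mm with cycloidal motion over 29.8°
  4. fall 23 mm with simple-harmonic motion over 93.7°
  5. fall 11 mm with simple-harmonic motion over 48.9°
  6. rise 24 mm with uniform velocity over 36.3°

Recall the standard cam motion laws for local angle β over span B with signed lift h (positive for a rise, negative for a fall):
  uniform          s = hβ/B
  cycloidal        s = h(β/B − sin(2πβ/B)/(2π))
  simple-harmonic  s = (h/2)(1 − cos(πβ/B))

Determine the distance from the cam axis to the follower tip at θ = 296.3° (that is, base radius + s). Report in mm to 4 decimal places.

seg 1 [0°–100°] dwell: s stays 0.0000
seg 2 [100°–151.3°] cycloidal, h=25: full span → s += 25 → s = 25.0000
seg 3 [151.3°–181.1°] cycloidal, h=14: full span → s += 14 → s = 39.0000
seg 4 [181.1°–274.8°] simple-harmonic, h=-23: full span → s += -23 → s = 16.0000
seg 5 [274.8°–323.7°] simple-harmonic, h=-11: θ=296.3° here. β=21.5, B=48.9. -11/2·(1 − cos(π·0.4397)) = -4.4638 → s = 11.5362
radial distance = base radius + s = 50 + 11.5362 = 61.5362

61.5362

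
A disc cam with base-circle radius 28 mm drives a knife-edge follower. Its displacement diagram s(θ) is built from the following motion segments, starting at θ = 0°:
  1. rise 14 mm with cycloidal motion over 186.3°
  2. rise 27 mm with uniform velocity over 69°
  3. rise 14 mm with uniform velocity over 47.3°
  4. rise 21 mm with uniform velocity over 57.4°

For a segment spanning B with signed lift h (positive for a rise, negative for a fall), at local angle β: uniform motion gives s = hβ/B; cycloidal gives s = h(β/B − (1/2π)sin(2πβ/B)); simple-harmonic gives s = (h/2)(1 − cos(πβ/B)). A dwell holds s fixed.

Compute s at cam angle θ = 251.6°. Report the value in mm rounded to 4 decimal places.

seg 1 [0°–186.3°] cycloidal, h=14: full span → s += 14 → s = 14.0000
seg 2 [186.3°–255.3°] uniform, h=27: θ=251.6° here. β=65.3, B=69. 27·65.3/69 = 25.5522 → s = 39.5522

39.5522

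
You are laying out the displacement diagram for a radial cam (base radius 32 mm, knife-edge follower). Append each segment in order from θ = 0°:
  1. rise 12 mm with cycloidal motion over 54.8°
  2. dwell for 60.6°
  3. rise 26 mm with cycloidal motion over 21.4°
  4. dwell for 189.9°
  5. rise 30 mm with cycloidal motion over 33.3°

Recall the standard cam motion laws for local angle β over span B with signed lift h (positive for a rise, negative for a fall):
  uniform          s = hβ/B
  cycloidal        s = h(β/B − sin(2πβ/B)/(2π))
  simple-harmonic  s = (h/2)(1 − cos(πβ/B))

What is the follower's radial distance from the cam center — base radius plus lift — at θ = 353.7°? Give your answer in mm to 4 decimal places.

seg 1 [0°–54.8°] cycloidal, h=12: full span → s += 12 → s = 12.0000
seg 2 [54.8°–115.4°] dwell: s stays 12.0000
seg 3 [115.4°–136.8°] cycloidal, h=26: full span → s += 26 → s = 38.0000
seg 4 [136.8°–326.7°] dwell: s stays 38.0000
seg 5 [326.7°–360°] cycloidal, h=30: θ=353.7° here. β=27, B=33.3. 30·(0.8108 − sin(2π·0.8108)/(2π)) = 28.7547 → s = 66.7547
radial distance = base radius + s = 32 + 66.7547 = 98.7547

98.7547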